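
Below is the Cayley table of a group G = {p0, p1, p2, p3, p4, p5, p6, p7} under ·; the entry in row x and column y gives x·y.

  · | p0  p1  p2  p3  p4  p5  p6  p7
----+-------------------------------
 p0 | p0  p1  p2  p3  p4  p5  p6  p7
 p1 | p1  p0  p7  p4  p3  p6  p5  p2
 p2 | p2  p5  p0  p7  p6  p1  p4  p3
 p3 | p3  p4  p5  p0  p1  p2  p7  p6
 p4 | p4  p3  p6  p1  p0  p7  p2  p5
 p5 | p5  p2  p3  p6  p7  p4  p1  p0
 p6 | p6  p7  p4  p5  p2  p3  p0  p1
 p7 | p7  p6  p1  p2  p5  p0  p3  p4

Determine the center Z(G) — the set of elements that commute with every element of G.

{p0, p4}

An element z is central iff its row equals its column in the table.
For p3: p3·p5 = p2 ≠ p6 = p5·p3, so p3 ∉ Z.
Checking each element this way leaves Z(G) = {p0, p4}.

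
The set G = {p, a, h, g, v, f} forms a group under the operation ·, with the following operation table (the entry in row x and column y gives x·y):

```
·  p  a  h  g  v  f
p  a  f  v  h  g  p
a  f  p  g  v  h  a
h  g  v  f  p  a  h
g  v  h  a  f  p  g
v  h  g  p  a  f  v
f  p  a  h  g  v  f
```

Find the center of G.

An element z is central iff its row equals its column in the table.
For p: p·g = h ≠ v = g·p, so p ∉ Z.
Checking each element this way leaves Z(G) = {f}.
(Structurally, G here is isomorphic to the symmetric group S_3.)

{f}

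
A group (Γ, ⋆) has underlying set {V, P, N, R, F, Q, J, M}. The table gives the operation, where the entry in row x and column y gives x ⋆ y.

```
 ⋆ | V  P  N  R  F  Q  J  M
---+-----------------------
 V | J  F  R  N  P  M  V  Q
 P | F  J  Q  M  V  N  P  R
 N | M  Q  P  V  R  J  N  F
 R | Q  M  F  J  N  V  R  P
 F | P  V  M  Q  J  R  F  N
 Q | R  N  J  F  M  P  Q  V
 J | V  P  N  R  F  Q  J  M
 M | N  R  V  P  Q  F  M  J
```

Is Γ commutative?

No

Q ⋆ M = V but M ⋆ Q = F.
Since Q and M do not commute, Γ is not abelian.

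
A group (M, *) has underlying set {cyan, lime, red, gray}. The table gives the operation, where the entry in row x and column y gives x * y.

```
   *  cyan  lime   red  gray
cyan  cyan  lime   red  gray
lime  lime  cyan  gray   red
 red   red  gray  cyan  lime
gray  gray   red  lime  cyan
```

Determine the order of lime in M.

2

The identity element is cyan (its row matches the header).
lime^1 = lime
lime^2 = lime * lime = cyan
The first power of lime equal to the identity is lime^2, so ord(lime) = 2.
(Structurally, M here is isomorphic to the Klein four-group V_4.)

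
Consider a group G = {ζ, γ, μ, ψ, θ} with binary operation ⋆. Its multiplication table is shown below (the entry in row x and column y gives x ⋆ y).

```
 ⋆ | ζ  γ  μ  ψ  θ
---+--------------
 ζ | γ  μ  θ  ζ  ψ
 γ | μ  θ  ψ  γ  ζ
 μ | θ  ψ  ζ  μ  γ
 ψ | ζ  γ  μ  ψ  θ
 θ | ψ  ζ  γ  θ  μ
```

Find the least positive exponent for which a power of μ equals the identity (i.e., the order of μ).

5

The identity element is ψ (its row matches the header).
μ^1 = μ
μ^2 = μ ⋆ μ = ζ
μ^3 = ζ ⋆ μ = θ
μ^4 = θ ⋆ μ = γ
μ^5 = γ ⋆ μ = ψ
The first power of μ equal to the identity is μ^5, so ord(μ) = 5.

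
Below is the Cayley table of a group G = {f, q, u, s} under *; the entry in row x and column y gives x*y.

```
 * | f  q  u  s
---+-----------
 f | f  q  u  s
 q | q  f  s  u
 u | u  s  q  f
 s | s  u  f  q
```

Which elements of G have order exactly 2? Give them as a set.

Identity is f. Compute the order of each non-identity element by repeated multiplication:
  q: q → f  (order 2)
  u: u → q → s → f  (order 4)
  s: s → q → u → f  (order 4)
Elements of order 2: {q}.

{q}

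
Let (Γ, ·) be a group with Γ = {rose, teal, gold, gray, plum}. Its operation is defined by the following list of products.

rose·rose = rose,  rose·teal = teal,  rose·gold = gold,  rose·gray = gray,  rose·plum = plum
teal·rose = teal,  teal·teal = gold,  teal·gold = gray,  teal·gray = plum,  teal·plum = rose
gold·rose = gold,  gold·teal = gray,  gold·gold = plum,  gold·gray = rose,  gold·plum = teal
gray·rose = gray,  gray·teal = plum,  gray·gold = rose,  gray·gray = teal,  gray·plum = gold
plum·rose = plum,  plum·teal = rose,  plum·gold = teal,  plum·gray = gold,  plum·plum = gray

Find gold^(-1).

gray

First locate the identity: row rose matches the header, so rose is the identity.
Scan row gold for rose: gold·gray = rose. Hence gold^(-1) = gray.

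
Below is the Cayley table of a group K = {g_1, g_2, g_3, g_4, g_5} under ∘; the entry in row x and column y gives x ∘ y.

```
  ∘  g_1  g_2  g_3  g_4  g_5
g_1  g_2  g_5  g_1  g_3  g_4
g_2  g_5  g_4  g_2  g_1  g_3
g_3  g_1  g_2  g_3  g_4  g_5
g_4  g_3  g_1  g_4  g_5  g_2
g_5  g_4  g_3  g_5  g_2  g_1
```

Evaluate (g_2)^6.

g_2^1 = g_2
g_2^2 = g_2 ∘ g_2 = g_4
g_2^3 = g_4 ∘ g_2 = g_1
g_2^4 = g_1 ∘ g_2 = g_5
g_2^5 = g_5 ∘ g_2 = g_3
g_2^6 = g_3 ∘ g_2 = g_2

g_2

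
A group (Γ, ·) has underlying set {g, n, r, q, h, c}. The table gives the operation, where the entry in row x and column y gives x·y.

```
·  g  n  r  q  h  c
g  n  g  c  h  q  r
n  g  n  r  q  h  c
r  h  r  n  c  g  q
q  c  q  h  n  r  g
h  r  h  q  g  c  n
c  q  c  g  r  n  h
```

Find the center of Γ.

{n}

An element z is central iff its row equals its column in the table.
For g: g·c = r ≠ q = c·g, so g ∉ Z.
Checking each element this way leaves Z(Γ) = {n}.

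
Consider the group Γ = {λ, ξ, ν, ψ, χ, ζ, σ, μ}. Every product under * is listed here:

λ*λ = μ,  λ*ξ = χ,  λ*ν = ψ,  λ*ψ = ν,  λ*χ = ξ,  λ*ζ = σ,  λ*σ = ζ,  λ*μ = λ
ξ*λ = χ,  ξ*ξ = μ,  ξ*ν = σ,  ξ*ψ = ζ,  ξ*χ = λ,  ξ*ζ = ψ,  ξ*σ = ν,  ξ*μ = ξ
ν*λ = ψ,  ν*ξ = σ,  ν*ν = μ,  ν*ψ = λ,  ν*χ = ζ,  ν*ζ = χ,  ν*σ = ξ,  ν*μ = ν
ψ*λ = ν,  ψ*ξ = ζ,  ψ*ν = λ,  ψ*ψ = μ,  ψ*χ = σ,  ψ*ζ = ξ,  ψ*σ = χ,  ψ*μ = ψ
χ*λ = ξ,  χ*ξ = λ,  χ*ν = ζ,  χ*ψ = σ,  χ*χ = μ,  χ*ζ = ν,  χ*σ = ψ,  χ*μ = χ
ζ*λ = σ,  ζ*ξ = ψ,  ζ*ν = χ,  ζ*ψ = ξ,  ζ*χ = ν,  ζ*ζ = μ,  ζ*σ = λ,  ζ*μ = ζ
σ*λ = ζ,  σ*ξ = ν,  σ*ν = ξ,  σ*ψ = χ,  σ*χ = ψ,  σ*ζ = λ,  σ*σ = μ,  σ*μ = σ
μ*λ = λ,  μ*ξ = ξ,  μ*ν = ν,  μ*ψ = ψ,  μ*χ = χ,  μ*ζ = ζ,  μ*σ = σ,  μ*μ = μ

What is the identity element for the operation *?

μ

The identity e satisfies e * x = x for all x, so its row in the table reproduces the column headers.
Row μ reads: λ, ξ, ν, ψ, χ, ζ, σ, μ — exactly the header order. So μ is the identity.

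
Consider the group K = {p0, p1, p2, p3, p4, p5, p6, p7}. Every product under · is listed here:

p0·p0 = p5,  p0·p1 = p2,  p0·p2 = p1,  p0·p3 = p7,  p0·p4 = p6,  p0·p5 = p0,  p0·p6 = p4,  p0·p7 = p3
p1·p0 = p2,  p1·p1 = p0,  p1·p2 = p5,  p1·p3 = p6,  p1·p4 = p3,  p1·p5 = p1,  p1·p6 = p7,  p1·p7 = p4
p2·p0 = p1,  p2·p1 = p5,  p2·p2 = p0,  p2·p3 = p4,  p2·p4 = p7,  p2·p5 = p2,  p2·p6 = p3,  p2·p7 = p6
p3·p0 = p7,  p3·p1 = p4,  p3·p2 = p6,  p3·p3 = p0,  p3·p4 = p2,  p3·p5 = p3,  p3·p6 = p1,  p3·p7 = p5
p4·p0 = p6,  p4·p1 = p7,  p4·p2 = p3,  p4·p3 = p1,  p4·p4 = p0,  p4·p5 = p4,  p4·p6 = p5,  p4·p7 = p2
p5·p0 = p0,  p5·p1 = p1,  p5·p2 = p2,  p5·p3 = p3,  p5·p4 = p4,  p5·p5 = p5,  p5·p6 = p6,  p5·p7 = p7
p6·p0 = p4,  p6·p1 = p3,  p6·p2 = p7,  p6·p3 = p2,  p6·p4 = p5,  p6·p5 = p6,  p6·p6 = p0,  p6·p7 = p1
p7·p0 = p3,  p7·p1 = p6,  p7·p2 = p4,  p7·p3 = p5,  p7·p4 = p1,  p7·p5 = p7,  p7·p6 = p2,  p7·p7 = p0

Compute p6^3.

p4

p6^1 = p6
p6^2 = p6·p6 = p0
p6^3 = p0·p6 = p4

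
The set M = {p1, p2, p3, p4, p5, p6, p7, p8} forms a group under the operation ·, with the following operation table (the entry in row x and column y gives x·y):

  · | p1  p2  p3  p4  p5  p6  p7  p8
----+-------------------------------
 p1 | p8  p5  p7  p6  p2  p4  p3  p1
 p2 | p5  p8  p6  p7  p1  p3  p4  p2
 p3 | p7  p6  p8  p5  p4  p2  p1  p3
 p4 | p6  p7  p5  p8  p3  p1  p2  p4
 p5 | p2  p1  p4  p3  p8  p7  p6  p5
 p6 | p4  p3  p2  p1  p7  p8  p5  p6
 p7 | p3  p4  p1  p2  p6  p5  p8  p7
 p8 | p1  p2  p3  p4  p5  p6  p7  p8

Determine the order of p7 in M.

2

The identity element is p8 (its row matches the header).
p7^1 = p7
p7^2 = p7·p7 = p8
The first power of p7 equal to the identity is p7^2, so ord(p7) = 2.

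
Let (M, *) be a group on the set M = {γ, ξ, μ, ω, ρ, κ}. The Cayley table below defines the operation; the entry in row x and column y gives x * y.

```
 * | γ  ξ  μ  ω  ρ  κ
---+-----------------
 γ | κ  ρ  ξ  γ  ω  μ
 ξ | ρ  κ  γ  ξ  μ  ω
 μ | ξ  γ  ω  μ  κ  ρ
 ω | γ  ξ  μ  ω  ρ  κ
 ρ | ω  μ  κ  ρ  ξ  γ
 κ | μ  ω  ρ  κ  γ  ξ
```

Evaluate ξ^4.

ξ^1 = ξ
ξ^2 = ξ * ξ = κ
ξ^3 = κ * ξ = ω
ξ^4 = ω * ξ = ξ

ξ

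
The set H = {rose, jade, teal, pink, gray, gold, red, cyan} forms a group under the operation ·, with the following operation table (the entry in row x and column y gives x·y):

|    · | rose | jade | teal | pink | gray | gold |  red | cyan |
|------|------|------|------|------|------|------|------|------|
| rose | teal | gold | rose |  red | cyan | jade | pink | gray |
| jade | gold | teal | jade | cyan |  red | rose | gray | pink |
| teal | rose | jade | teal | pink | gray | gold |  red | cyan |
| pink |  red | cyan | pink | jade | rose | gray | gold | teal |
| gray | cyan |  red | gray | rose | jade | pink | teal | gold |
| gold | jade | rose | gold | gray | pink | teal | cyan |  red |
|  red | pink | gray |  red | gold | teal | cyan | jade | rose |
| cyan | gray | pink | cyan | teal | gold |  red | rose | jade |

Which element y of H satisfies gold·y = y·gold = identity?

gold

First locate the identity: row teal matches the header, so teal is the identity.
Scan row gold for teal: gold·gold = teal. Hence gold^(-1) = gold.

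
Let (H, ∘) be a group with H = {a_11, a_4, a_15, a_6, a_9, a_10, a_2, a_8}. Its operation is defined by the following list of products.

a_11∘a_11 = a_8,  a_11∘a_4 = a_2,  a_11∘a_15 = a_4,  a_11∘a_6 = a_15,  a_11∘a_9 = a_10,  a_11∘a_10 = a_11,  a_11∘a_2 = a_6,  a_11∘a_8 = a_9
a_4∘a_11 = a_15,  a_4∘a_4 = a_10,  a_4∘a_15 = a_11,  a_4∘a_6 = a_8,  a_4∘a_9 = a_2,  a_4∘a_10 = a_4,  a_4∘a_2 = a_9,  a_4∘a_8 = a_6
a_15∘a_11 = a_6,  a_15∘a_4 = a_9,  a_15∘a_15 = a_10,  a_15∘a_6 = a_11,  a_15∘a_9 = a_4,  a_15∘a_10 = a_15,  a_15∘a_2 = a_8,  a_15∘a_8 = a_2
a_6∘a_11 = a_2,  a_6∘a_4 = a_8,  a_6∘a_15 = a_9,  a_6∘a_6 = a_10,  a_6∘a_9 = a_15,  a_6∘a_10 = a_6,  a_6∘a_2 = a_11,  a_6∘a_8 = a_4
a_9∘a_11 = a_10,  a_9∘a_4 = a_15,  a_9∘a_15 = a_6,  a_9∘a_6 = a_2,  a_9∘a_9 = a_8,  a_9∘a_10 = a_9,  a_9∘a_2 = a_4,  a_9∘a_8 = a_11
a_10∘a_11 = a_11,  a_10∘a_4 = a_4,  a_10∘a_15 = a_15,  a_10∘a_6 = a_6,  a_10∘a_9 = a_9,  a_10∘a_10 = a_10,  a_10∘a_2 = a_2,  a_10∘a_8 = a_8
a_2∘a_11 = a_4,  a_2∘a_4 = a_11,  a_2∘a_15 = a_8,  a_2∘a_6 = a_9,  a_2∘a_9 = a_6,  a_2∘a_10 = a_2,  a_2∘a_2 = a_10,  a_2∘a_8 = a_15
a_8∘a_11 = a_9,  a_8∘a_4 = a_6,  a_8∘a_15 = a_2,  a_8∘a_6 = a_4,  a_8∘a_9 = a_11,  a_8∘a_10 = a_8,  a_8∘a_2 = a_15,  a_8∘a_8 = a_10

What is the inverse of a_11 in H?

a_9

First locate the identity: row a_10 matches the header, so a_10 is the identity.
Scan row a_11 for a_10: a_11 ∘ a_9 = a_10. Hence a_11^(-1) = a_9.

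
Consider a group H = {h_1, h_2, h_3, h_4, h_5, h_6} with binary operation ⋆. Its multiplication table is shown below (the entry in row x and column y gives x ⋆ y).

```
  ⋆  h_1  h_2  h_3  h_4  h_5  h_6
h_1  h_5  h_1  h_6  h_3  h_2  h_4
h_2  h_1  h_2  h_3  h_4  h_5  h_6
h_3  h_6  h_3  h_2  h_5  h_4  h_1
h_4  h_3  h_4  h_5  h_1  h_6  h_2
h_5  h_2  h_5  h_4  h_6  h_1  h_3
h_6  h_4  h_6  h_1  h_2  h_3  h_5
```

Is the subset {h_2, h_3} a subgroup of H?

Yes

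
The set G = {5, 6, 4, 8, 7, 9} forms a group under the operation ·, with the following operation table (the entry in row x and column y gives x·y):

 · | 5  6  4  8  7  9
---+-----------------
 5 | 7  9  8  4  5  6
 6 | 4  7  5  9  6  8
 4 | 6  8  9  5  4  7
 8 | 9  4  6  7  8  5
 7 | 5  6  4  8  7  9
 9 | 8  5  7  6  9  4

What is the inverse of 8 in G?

First locate the identity: row 7 matches the header, so 7 is the identity.
Scan row 8 for 7: 8·8 = 7. Hence 8^(-1) = 8.

8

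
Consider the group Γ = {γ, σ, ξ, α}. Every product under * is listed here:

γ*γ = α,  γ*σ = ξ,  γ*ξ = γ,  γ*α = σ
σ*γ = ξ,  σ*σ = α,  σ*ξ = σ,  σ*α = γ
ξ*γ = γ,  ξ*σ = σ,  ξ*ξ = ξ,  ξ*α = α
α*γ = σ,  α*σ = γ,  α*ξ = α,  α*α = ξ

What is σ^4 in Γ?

ξ

σ^1 = σ
σ^2 = σ * σ = α
σ^3 = α * σ = γ
σ^4 = γ * σ = ξ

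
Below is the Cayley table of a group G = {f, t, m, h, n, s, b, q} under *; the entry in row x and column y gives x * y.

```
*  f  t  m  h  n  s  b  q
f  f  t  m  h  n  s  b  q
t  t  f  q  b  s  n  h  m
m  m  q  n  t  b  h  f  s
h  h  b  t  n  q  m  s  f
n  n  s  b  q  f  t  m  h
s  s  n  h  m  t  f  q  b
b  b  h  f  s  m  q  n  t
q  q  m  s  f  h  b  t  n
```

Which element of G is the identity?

f

The identity e satisfies e * x = x for all x, so its row in the table reproduces the column headers.
Row f reads: f, t, m, h, n, s, b, q — exactly the header order. So f is the identity.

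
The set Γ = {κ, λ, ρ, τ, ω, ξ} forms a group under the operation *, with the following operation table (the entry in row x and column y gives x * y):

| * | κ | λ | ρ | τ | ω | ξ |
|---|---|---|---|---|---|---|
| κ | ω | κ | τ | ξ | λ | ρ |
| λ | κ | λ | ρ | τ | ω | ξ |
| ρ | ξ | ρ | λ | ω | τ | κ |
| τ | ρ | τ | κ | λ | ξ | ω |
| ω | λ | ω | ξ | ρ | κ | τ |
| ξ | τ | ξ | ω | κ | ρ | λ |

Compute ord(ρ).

The identity element is λ (its row matches the header).
ρ^1 = ρ
ρ^2 = ρ * ρ = λ
The first power of ρ equal to the identity is ρ^2, so ord(ρ) = 2.
(Structurally, Γ here is isomorphic to the symmetric group S_3.)

2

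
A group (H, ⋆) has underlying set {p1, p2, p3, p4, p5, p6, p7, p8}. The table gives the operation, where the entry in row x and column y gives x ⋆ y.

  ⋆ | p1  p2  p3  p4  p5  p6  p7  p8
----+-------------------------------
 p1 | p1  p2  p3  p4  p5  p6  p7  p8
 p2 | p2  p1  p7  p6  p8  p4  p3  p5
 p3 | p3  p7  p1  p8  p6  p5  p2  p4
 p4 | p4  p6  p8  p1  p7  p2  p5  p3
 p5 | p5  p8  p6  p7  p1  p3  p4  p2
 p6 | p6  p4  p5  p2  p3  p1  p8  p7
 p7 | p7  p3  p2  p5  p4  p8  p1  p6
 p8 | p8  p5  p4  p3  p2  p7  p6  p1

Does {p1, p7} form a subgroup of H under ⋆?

{p1, p7} contains the identity p1.
Checking products: every product of two elements of {p1, p7} (read from the table) lies in {p1, p7}, so the set is closed.
In a finite group, a nonempty closed subset is a subgroup. So {p1, p7} ≤ H.

Yes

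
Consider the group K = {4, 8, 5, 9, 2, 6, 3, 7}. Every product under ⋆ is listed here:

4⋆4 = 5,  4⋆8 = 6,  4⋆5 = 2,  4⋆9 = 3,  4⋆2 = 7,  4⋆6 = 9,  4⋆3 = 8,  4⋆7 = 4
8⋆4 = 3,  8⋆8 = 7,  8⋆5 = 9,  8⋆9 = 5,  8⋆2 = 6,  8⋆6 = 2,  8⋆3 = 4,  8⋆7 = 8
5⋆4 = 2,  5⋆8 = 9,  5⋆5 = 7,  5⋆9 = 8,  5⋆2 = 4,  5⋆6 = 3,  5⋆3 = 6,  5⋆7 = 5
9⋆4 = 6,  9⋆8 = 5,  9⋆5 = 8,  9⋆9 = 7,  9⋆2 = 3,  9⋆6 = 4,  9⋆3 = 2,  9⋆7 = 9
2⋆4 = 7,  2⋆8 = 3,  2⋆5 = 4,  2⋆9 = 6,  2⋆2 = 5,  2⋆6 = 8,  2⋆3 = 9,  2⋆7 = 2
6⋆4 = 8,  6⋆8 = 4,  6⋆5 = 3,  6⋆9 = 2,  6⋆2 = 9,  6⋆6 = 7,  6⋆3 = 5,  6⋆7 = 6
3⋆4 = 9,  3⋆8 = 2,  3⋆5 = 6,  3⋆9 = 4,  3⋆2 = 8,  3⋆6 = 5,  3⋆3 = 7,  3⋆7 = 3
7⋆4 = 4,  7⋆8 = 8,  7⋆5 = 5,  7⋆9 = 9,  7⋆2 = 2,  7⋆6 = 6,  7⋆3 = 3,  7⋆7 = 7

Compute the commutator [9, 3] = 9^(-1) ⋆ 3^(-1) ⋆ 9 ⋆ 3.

5

Identity is 7; from the table 9^(-1) = 9 and 3^(-1) = 3.
9 ⋆ 3 = 2
2 ⋆ 9 = 6
6 ⋆ 3 = 5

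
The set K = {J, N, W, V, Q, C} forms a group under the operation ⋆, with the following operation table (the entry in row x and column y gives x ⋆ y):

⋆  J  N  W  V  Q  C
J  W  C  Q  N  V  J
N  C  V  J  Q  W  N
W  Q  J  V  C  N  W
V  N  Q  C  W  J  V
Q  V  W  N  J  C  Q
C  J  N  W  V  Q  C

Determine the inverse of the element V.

W

First locate the identity: row C matches the header, so C is the identity.
Scan row V for C: V ⋆ W = C. Hence V^(-1) = W.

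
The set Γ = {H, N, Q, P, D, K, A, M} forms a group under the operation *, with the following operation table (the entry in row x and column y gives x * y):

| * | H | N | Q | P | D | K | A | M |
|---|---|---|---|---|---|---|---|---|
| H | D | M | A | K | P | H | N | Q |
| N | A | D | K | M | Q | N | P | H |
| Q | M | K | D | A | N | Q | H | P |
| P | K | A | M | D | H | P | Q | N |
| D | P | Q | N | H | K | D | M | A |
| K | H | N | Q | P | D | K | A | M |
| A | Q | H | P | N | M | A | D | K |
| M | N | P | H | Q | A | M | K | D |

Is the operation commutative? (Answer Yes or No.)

Q * H = M but H * Q = A.
Since Q and H do not commute, Γ is not abelian.

No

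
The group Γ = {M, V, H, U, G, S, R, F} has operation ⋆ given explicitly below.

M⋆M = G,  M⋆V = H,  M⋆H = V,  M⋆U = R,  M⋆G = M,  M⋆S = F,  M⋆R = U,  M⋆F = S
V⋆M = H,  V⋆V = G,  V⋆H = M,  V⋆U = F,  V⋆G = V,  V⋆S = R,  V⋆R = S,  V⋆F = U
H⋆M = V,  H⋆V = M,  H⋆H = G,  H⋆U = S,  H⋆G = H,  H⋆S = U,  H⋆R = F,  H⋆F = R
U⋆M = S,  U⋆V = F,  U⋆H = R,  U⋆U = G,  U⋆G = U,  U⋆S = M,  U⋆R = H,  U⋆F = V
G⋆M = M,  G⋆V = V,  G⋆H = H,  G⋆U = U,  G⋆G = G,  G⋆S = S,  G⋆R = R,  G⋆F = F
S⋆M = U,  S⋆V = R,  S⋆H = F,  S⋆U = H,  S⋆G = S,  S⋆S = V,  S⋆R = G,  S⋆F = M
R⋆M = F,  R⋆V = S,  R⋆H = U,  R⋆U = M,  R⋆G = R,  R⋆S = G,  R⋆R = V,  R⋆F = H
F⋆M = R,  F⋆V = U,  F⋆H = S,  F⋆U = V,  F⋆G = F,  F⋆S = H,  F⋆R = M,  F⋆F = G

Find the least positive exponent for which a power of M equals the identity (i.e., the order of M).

The identity element is G (its row matches the header).
M^1 = M
M^2 = M ⋆ M = G
The first power of M equal to the identity is M^2, so ord(M) = 2.

2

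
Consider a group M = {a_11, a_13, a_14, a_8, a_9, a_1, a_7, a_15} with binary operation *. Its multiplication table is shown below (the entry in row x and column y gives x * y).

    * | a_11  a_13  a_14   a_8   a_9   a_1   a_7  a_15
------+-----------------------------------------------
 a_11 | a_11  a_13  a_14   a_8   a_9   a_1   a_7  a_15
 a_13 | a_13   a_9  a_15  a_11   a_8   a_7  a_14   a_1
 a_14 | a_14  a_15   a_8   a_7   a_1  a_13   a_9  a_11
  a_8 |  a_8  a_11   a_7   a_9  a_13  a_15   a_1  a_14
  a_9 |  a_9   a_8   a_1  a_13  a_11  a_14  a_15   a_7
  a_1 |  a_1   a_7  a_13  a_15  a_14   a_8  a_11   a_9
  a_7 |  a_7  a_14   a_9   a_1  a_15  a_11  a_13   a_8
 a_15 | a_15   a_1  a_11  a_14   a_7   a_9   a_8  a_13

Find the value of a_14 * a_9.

Read row a_14, column a_9: a_14 * a_9 = a_1.
(Structurally, M here is isomorphic to the cyclic group Z_8.)

a_1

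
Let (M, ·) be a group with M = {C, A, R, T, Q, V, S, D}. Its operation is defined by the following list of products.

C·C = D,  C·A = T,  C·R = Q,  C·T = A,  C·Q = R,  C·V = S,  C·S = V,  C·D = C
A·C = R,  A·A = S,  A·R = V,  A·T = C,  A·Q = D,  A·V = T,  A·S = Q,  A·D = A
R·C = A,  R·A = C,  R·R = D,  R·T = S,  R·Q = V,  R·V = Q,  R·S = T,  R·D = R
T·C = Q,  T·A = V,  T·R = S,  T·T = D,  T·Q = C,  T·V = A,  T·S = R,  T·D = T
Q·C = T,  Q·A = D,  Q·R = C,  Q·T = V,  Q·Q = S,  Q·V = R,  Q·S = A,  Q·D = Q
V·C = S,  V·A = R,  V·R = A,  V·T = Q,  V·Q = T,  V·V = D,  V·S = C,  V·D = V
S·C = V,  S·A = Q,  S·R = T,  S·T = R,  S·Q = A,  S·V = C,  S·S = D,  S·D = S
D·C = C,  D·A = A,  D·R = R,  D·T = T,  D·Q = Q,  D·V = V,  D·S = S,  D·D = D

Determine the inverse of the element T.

T

First locate the identity: row D matches the header, so D is the identity.
Scan row T for D: T·T = D. Hence T^(-1) = T.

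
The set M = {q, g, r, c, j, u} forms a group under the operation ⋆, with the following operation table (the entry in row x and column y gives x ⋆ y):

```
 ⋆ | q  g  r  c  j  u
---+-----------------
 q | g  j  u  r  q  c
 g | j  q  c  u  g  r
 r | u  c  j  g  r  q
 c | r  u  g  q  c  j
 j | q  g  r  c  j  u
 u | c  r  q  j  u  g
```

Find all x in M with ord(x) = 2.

{r}

Identity is j. Compute the order of each non-identity element by repeated multiplication:
  q: q → g → j  (order 3)
  g: g → q → j  (order 3)
  r: r → j  (order 2)
  c: c → q → r → g → u → j  (order 6)
  u: u → g → r → q → c → j  (order 6)
Elements of order 2: {r}.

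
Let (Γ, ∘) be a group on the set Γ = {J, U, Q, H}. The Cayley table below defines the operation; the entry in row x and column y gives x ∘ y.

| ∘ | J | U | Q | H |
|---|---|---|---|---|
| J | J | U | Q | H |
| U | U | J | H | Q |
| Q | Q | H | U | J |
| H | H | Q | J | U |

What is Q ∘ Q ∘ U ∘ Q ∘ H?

J

Q ∘ Q = U
U ∘ U = J
J ∘ Q = Q
Q ∘ H = J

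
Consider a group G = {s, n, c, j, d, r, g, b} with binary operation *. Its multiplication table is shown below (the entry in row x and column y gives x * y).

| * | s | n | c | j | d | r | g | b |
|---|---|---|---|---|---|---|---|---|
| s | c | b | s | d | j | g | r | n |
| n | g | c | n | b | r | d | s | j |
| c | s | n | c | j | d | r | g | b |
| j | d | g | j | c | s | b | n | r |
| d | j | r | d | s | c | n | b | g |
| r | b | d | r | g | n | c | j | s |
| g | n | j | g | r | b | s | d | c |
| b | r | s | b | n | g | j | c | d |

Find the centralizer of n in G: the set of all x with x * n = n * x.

Compare row n with column n entry by entry.
r * n = d = n * r, so r commutes with n.
s * n = b but n * s = g, so s does not.
Collecting the elements that commute with n: C(n) = {c, d, n, r}.

{c, d, n, r}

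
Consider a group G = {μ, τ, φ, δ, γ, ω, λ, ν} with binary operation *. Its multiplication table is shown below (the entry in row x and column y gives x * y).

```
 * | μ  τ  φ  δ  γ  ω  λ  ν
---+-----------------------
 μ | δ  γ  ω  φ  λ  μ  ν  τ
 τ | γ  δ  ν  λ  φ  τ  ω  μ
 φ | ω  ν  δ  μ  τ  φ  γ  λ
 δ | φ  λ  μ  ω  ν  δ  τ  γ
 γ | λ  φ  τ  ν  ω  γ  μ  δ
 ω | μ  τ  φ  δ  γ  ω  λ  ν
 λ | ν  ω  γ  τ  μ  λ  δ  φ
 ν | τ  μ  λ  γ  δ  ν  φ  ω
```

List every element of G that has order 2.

Identity is ω. Compute the order of each non-identity element by repeated multiplication:
  μ: μ → δ → φ → ω  (order 4)
  τ: τ → δ → λ → ω  (order 4)
  φ: φ → δ → μ → ω  (order 4)
  δ: δ → ω  (order 2)
  γ: γ → ω  (order 2)
  λ: λ → δ → τ → ω  (order 4)
  ν: ν → ω  (order 2)
Elements of order 2: {γ, δ, ν}.

{γ, δ, ν}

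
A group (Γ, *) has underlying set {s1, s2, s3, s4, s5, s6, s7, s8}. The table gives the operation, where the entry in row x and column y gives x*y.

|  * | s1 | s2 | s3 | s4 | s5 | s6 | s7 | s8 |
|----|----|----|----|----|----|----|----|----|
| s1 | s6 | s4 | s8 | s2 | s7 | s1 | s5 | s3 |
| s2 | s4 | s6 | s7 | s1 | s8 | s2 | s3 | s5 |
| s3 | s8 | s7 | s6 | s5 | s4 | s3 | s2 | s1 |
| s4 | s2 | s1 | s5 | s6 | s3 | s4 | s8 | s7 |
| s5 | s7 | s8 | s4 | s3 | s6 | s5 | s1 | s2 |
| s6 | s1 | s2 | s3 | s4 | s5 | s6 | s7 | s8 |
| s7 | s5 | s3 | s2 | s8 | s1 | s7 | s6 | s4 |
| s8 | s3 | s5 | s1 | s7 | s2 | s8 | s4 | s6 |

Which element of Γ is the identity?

The identity e satisfies e*x = x for all x, so its row in the table reproduces the column headers.
Row s6 reads: s1, s2, s3, s4, s5, s6, s7, s8 — exactly the header order. So s6 is the identity.
(Structurally, Γ here is isomorphic to the elementary abelian group (Z_2)^3.)

s6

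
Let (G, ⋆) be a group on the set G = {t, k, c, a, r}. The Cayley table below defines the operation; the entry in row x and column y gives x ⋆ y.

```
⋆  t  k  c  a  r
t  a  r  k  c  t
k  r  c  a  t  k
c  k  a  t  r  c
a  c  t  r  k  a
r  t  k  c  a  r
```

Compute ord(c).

5

The identity element is r (its row matches the header).
c^1 = c
c^2 = c ⋆ c = t
c^3 = t ⋆ c = k
c^4 = k ⋆ c = a
c^5 = a ⋆ c = r
The first power of c equal to the identity is c^5, so ord(c) = 5.
(Structurally, G here is isomorphic to the cyclic group Z_5.)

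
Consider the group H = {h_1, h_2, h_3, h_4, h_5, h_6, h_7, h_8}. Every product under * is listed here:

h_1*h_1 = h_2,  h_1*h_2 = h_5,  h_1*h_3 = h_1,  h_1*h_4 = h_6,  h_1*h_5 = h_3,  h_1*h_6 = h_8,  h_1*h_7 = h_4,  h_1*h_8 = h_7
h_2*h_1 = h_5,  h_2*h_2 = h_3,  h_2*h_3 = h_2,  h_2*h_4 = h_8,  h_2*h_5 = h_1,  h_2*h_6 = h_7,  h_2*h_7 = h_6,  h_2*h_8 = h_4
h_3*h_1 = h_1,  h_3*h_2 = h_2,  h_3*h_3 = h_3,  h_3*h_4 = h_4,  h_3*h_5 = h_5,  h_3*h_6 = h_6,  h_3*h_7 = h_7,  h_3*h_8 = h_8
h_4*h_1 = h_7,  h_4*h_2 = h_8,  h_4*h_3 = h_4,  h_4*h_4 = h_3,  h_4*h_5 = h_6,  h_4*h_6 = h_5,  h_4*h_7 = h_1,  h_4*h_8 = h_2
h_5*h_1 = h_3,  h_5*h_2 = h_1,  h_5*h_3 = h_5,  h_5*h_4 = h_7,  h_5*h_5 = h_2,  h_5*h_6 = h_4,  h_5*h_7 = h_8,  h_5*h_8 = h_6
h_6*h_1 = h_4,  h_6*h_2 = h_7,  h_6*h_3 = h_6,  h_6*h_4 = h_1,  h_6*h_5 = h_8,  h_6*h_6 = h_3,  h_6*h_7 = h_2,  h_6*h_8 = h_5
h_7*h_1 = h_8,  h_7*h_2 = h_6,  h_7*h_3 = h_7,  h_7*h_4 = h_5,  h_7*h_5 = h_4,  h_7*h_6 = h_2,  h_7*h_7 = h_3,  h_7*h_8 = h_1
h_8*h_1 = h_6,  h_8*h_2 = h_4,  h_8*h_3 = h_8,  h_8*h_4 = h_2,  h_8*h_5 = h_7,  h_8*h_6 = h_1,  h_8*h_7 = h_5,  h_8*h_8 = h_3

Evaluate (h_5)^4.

h_5^1 = h_5
h_5^2 = h_5 * h_5 = h_2
h_5^3 = h_2 * h_5 = h_1
h_5^4 = h_1 * h_5 = h_3
(Structurally, H here is isomorphic to the dihedral group D_4.)

h_3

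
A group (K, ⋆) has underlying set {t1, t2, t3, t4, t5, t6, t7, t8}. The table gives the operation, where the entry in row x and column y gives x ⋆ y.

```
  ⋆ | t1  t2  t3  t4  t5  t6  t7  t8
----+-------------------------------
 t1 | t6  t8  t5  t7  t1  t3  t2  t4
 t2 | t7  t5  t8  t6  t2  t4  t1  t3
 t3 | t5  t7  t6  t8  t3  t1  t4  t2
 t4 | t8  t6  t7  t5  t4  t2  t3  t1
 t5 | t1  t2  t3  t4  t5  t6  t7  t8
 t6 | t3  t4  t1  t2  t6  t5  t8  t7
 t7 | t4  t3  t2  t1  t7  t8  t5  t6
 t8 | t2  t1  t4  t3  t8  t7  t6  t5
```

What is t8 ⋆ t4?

Read row t8, column t4: t8 ⋆ t4 = t3.

t3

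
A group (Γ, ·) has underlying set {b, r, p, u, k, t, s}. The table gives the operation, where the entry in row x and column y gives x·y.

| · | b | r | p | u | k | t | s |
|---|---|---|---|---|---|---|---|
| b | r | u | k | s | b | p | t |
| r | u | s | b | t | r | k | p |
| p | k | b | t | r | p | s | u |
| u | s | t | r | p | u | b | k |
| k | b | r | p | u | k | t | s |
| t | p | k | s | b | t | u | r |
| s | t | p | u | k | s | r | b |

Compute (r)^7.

k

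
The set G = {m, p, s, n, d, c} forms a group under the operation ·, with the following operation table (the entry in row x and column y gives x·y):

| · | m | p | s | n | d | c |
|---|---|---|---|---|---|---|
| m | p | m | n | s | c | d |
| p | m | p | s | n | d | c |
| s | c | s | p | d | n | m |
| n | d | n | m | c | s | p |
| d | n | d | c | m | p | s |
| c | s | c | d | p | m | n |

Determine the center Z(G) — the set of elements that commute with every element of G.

An element z is central iff its row equals its column in the table.
For d: d·c = s ≠ m = c·d, so d ∉ Z.
Checking each element this way leaves Z(G) = {p}.

{p}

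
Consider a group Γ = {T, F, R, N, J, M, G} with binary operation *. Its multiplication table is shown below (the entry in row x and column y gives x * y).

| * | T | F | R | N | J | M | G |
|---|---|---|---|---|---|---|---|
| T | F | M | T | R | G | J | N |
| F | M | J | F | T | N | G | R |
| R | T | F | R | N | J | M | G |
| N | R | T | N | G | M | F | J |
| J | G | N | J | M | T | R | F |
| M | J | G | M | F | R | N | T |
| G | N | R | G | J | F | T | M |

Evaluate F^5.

F^1 = F
F^2 = F * F = J
F^3 = J * F = N
F^4 = N * F = T
F^5 = T * F = M

M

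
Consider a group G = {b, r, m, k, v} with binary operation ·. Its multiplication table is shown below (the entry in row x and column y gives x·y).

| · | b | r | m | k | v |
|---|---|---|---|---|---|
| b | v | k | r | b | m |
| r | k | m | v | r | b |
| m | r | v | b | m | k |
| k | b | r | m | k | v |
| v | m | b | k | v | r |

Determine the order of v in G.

5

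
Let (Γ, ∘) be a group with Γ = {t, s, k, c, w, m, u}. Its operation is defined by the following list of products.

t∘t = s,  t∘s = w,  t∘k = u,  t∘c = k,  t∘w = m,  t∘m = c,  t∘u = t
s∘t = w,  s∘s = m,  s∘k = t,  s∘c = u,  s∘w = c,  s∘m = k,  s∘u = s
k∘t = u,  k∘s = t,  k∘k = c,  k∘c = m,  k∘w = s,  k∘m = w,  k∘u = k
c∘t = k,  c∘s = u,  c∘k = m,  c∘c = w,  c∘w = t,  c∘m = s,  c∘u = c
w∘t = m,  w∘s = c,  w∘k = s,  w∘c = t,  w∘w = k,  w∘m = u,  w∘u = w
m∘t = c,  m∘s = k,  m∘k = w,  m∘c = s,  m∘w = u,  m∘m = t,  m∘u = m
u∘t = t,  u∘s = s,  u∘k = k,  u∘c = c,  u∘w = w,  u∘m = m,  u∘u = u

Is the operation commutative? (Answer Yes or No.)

Yes

Check whether the table is symmetric across its main diagonal.
Every entry (row x, col y) equals the entry (row y, col x), so Γ is abelian.
(In fact Γ ≅ the cyclic group Z_7.)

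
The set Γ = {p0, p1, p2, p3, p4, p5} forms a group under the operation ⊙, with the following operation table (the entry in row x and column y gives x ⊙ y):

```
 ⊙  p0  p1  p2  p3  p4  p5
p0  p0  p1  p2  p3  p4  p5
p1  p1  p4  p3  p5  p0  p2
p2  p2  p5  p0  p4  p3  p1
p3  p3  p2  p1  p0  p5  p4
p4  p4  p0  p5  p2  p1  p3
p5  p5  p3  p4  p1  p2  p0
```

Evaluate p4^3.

p4^1 = p4
p4^2 = p4 ⊙ p4 = p1
p4^3 = p1 ⊙ p4 = p0
(Structurally, Γ here is isomorphic to the symmetric group S_3.)

p0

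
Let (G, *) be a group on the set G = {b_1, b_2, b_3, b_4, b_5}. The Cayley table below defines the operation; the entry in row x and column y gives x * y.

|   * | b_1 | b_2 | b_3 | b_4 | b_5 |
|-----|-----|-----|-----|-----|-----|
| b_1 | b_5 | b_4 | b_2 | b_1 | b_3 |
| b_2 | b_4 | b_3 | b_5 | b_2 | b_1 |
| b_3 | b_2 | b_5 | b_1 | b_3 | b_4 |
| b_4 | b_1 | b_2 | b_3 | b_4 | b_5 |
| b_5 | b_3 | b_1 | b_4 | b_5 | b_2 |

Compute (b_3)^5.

b_4

b_3^1 = b_3
b_3^2 = b_3 * b_3 = b_1
b_3^3 = b_1 * b_3 = b_2
b_3^4 = b_2 * b_3 = b_5
b_3^5 = b_5 * b_3 = b_4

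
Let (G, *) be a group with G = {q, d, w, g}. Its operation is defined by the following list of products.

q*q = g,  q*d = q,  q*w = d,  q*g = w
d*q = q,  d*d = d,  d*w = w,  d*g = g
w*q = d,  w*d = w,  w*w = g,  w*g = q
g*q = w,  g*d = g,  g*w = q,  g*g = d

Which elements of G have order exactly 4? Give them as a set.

{q, w}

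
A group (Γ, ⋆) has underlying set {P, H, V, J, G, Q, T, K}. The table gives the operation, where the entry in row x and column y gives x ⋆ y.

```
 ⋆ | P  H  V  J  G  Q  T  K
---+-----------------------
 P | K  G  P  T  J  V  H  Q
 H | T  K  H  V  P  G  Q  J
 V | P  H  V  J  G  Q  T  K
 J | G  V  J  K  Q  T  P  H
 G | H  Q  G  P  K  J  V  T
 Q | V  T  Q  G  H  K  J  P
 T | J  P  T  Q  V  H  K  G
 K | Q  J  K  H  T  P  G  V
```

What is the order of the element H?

The identity element is V (its row matches the header).
H^1 = H
H^2 = H ⋆ H = K
H^3 = K ⋆ H = J
H^4 = J ⋆ H = V
The first power of H equal to the identity is H^4, so ord(H) = 4.

4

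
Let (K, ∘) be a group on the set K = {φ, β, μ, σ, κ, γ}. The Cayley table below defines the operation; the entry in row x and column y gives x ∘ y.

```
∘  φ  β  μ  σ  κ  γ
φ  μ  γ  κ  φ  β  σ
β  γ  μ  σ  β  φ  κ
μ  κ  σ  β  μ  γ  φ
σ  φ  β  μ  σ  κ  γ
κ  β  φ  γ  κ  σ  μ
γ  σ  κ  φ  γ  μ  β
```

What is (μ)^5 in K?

μ^1 = μ
μ^2 = μ ∘ μ = β
μ^3 = β ∘ μ = σ
μ^4 = σ ∘ μ = μ
μ^5 = μ ∘ μ = β

β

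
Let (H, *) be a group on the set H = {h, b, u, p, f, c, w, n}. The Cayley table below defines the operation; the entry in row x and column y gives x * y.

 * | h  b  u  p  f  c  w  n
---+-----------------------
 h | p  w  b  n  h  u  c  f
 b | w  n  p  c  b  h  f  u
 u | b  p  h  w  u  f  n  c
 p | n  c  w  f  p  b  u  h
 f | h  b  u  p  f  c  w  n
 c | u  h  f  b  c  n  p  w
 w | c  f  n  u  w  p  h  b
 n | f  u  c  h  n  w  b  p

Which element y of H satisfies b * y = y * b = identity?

w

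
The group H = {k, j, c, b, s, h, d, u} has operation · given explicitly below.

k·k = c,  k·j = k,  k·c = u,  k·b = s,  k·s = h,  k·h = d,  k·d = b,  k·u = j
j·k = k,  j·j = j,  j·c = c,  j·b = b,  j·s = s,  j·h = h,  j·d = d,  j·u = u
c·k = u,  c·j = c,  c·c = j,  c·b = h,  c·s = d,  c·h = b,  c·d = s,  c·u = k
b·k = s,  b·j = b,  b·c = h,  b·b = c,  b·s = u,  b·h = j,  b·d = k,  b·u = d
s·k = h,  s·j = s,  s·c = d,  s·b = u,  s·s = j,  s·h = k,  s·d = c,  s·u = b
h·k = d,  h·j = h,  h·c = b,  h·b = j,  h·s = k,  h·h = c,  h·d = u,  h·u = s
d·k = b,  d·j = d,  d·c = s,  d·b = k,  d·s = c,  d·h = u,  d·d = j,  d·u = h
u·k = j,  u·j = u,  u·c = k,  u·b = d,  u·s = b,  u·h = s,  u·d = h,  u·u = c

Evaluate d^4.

j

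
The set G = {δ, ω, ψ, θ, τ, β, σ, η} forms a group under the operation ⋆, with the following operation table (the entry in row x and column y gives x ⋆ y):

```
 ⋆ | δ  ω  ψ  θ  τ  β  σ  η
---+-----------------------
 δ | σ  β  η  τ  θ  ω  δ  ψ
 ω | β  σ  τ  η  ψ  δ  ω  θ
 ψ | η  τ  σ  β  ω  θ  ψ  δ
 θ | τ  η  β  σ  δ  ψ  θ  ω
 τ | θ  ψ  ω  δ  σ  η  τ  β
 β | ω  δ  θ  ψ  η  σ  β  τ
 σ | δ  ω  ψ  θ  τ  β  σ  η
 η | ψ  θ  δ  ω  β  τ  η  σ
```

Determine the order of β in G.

The identity element is σ (its row matches the header).
β^1 = β
β^2 = β ⋆ β = σ
The first power of β equal to the identity is β^2, so ord(β) = 2.

2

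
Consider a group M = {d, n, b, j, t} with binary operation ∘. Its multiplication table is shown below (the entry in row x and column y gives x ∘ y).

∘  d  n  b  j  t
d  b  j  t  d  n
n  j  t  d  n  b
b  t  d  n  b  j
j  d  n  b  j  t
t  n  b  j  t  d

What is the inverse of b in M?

First locate the identity: row j matches the header, so j is the identity.
Scan row b for j: b ∘ t = j. Hence b^(-1) = t.

t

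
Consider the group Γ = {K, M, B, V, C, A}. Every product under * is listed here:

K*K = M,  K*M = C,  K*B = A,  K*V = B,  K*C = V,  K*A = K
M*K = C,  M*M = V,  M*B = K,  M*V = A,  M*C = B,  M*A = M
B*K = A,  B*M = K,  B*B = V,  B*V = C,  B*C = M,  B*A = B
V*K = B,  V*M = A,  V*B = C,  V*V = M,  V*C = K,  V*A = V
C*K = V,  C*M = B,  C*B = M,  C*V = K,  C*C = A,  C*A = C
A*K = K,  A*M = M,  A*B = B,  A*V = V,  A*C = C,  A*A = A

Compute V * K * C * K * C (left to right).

A

V * K = B
B * C = M
M * K = C
C * C = A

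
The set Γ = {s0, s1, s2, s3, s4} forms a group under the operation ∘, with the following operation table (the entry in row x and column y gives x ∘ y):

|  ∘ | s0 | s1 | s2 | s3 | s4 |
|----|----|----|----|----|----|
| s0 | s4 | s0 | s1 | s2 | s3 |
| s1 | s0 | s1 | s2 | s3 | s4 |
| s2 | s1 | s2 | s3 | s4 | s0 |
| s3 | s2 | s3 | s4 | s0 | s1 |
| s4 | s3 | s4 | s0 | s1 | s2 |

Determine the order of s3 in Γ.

The identity element is s1 (its row matches the header).
s3^1 = s3
s3^2 = s3 ∘ s3 = s0
s3^3 = s0 ∘ s3 = s2
s3^4 = s2 ∘ s3 = s4
s3^5 = s4 ∘ s3 = s1
The first power of s3 equal to the identity is s3^5, so ord(s3) = 5.
(Structurally, Γ here is isomorphic to the cyclic group Z_5.)

5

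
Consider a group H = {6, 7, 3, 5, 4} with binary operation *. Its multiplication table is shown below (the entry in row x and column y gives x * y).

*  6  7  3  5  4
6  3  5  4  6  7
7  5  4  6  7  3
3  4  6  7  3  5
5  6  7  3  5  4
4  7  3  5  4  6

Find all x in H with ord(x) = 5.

Identity is 5. Compute the order of each non-identity element by repeated multiplication:
  6: 6 → 3 → 4 → 7 → 5  (order 5)
  7: 7 → 4 → 3 → 6 → 5  (order 5)
  3: 3 → 7 → 6 → 4 → 5  (order 5)
  4: 4 → 6 → 7 → 3 → 5  (order 5)
Elements of order 5: {3, 4, 6, 7}.

{3, 4, 6, 7}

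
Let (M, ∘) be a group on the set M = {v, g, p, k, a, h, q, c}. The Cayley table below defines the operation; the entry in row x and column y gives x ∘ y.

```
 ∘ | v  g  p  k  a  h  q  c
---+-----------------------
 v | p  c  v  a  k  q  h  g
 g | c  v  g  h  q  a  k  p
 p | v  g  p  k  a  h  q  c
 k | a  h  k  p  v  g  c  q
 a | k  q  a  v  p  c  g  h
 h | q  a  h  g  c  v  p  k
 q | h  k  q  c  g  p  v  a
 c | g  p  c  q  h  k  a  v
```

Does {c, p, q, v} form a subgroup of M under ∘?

No

v ∘ c = g, which is not in {c, p, q, v}.
The subset is not closed under ∘, so it is not a subgroup.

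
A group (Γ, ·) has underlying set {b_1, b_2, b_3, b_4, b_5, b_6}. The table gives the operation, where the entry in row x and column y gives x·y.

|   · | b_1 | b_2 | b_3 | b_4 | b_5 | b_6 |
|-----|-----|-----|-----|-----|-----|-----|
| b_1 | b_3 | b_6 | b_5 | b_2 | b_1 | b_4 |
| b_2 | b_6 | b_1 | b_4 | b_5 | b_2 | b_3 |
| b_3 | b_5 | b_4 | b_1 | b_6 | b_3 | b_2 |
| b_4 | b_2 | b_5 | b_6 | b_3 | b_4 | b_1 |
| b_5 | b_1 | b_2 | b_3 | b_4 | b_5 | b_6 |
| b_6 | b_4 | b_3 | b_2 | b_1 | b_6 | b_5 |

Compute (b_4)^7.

b_4^1 = b_4
b_4^2 = b_4·b_4 = b_3
b_4^3 = b_3·b_4 = b_6
b_4^4 = b_6·b_4 = b_1
b_4^5 = b_1·b_4 = b_2
b_4^6 = b_2·b_4 = b_5
b_4^7 = b_5·b_4 = b_4

b_4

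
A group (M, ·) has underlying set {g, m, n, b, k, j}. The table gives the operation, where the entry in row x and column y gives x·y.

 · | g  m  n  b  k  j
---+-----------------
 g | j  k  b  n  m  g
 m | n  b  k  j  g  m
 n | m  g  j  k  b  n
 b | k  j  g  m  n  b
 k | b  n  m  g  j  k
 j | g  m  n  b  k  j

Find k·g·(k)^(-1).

The identity is j. In row k, the entry j sits in column k, so k^(-1) = k.
k·g = b
b·k = n
(Structurally, M here is isomorphic to the symmetric group S_3.)

n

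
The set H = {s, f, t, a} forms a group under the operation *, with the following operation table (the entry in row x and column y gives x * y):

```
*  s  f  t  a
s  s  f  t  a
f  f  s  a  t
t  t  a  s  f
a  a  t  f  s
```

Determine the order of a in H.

The identity element is s (its row matches the header).
a^1 = a
a^2 = a * a = s
The first power of a equal to the identity is a^2, so ord(a) = 2.
(Structurally, H here is isomorphic to the Klein four-group V_4.)

2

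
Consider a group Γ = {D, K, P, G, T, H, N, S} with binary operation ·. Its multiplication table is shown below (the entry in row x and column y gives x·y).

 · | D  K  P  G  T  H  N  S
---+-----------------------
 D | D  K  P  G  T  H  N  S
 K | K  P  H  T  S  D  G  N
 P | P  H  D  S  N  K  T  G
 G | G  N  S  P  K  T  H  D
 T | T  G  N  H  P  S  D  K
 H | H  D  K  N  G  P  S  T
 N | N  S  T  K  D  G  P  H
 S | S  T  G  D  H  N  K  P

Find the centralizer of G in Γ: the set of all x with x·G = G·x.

Compare row G with column G entry by entry.
S·G = D = G·S, so S commutes with G.
H·G = N but G·H = T, so H does not.
Collecting the elements that commute with G: C(G) = {D, G, P, S}.

{D, G, P, S}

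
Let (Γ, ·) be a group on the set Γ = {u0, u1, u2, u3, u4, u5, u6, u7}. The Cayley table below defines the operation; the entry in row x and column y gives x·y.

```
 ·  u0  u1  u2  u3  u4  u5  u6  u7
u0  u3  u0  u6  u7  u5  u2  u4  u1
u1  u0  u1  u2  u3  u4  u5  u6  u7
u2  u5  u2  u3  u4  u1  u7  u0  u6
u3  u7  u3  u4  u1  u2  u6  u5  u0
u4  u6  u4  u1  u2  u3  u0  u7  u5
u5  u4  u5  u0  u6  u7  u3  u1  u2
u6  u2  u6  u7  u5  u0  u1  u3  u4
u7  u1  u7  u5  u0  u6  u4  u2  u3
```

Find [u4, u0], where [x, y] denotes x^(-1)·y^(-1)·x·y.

u3

Identity is u1; from the table u4^(-1) = u2 and u0^(-1) = u7.
u2·u7 = u6
u6·u4 = u0
u0·u0 = u3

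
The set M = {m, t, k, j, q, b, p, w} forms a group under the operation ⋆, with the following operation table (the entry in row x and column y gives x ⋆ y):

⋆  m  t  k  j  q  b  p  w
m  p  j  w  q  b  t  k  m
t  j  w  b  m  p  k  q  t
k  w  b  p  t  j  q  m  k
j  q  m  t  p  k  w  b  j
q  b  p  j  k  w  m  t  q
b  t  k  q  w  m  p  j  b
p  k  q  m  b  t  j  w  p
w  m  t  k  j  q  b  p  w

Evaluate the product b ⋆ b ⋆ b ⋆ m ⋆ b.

m

b ⋆ b = p
p ⋆ b = j
j ⋆ m = q
q ⋆ b = m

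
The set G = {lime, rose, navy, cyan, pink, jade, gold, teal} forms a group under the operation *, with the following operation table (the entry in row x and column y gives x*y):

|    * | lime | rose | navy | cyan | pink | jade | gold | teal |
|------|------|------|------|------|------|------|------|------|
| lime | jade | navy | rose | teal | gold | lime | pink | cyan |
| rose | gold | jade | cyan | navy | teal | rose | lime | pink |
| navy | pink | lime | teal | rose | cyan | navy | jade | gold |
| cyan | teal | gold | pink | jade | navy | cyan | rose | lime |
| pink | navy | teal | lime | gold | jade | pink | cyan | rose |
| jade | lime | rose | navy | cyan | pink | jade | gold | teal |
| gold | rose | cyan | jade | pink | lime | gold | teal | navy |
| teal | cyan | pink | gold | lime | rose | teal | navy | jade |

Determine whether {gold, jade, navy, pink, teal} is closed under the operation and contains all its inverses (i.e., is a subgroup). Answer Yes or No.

gold*pink = lime, which is not in {gold, jade, navy, pink, teal}.
The subset is not closed under *, so it is not a subgroup.
(Structurally, G here is isomorphic to the dihedral group D_4.)

No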